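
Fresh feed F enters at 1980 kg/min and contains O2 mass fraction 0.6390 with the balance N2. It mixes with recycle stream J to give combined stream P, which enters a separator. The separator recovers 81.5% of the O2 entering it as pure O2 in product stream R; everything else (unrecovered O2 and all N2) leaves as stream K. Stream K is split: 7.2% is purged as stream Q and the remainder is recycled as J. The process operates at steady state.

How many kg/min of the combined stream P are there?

N2 enters only via F and leaves only via the purge: 1980×0.361 = 0.072×(N2 in K), and the separator passes all N2, so N2 in P = N2 in K = 9927.5 kg/min.
O2 in P: m_A = 1980×0.639 + (1−0.072)·(1−0.815)·m_A, so m_A = 1265.2/0.8283 = 1527.5 kg/min.
P = 1527.5 + 9927.5 = 11455 kg/min.

11450 kg/min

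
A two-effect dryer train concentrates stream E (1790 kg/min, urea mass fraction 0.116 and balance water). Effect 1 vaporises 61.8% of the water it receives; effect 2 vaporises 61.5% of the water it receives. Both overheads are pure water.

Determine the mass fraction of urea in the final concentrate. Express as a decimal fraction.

water in feed = 1790×0.884 = 1582.4 kg/min.
After stage 1: water left = (1−0.618)×1582.4 = 604.46; stream total = 812.1 kg/min.
After stage 2: water left = (1−0.615)×604.46 = 232.72; final concentrate = 440.36 kg/min.
urea fraction = 207.64/440.36 = 0.472.

0.472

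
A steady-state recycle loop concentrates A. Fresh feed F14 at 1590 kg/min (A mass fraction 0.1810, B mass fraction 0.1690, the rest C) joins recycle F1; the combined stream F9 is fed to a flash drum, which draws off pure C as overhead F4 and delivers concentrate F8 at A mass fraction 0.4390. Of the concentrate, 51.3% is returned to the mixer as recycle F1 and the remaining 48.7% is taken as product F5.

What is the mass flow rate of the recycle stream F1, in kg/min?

690.6 kg/min

Overall A balance (none leaves overhead): A in fresh feed = A in product, i.e. 1590×0.181 = (1−0.513)·F8·0.439.
F8 = 287.79/(0.439×0.487) = 1346.1 kg/min.
Recycle F1 = 0.513×1346.1 = 690.56 kg/min.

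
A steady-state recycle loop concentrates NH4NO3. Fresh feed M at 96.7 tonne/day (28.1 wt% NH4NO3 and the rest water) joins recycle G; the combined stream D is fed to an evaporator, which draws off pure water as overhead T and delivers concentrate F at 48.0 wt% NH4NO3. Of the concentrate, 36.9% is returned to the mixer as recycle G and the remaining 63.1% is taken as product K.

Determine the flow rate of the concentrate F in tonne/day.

89.71 tonne/day

Overall NH4NO3 balance (none leaves overhead): NH4NO3 in fresh feed = NH4NO3 in product, i.e. 96.7×0.281 = (1−0.369)·F·0.480.
F = 27.173/(0.480×0.631) = 89.714 tonne/day.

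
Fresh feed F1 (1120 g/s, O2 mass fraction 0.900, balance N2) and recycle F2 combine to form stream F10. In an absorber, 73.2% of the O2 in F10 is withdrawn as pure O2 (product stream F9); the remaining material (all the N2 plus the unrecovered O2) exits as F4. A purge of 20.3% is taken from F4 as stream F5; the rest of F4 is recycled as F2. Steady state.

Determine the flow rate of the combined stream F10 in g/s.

1834 g/s

N2 enters only via F1 and leaves only via the purge: 1120×0.100 = 0.203×(N2 in F4), and the absorber passes all N2, so N2 in F10 = N2 in F4 = 551.72 g/s.
O2 in F10: m_A = 1120×0.900 + (1−0.203)·(1−0.732)·m_A, so m_A = 1008/0.7864 = 1281.8 g/s.
F10 = 1281.8 + 551.72 = 1833.5 g/s.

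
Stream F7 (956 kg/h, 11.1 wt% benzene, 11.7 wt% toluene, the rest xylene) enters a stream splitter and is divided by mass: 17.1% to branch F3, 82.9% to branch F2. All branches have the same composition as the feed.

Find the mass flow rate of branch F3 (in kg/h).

163.5 kg/h

Branch F3 flow = 0.171×956 = 163.48 kg/h.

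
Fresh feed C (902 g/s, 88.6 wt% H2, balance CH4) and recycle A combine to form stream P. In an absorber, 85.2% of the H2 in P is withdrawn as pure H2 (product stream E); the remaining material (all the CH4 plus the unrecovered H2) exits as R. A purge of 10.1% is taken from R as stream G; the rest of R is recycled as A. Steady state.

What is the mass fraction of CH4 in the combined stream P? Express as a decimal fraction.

0.5248

CH4 enters only via C and leaves only via the purge: 902×0.114 = 0.101×(CH4 in R), and the absorber passes all CH4, so CH4 in P = CH4 in R = 1018.1 g/s.
H2 in P: m_A = 902×0.886 + (1−0.101)·(1−0.852)·m_A, so m_A = 799.17/0.8669 = 921.82 g/s.
P = 921.82 + 1018.1 = 1939.9 g/s.
CH4 fraction in P = 1018.1/1939.9 = 0.5248.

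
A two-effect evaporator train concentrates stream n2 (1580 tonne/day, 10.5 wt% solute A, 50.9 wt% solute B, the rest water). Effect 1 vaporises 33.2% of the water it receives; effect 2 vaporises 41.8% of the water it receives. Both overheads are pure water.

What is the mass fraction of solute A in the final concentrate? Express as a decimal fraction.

water in feed = 1580×0.386 = 609.88 tonne/day.
After stage 1: water left = (1−0.332)×609.88 = 407.4; stream total = 1377.5 tonne/day.
After stage 2: water left = (1−0.418)×407.4 = 237.11; final concentrate = 1207.2 tonne/day.
solute A fraction = 165.9/1207.2 = 0.137.

0.137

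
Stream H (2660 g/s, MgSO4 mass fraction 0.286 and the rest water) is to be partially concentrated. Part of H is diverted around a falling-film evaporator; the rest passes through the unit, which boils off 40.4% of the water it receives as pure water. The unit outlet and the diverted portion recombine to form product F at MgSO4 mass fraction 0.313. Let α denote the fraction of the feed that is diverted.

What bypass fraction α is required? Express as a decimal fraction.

0.701

All 2660×0.286 = 760.76 g/s of MgSO4 reaches F, so F = 760.76/0.313 = 2430.5 g/s and vapour = 229.46 g/s.
The evaporator receives (1−α)·2660 of feed at 0.714 water and removes 0.404 of that water:
0.404×0.714×(1−α)×2660 = 229.46
(1−α) = 229.46/767.29 = 0.2990;  α = 0.7010.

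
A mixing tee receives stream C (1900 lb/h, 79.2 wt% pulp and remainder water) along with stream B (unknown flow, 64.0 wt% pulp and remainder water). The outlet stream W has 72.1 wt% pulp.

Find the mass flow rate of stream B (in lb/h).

Let B be the unknown flow. Total out = 1900 + B.
pulp balance: 1504.8 + 0.640·B = 0.721·(1900 + B)
(0.640 − 0.721)·B = 0.721×1900 − 1504.8 = -134.9
B = -134.9 / -0.081 = 1665.4 lb/h

1665 lb/h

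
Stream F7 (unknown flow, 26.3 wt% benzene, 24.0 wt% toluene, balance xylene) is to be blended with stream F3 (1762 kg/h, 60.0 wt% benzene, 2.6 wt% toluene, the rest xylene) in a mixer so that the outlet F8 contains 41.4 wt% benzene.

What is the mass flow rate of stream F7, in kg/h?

Let F7 be the unknown flow. Total out = 1762 + F7.
benzene balance: 1057.2 + 0.263·F7 = 0.414·(1762 + F7)
(0.263 − 0.414)·F7 = 0.414×1762 − 1057.2 = -327.73
F7 = -327.73 / -0.151 = 2170.4 kg/h

2170 kg/h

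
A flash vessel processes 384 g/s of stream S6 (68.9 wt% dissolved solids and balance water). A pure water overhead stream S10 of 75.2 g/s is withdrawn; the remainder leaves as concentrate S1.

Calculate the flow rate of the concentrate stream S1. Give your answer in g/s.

Concentrate = 384 − 75.2 = 308.8 g/s.

308.8 g/s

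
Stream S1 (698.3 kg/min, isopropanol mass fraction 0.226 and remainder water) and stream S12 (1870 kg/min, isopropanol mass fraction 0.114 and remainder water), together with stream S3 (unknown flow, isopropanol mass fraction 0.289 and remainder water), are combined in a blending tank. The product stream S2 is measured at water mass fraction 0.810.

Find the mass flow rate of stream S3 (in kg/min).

1182 kg/min

Let S3 be the unknown flow. Total out = 2568.3 + S3.
water balance: 2197.3 + 0.711·S3 = 0.810·(2568.3 + S3)
(0.711 − 0.810)·S3 = 0.810×2568.3 − 2197.3 = -116.98
S3 = -116.98 / -0.099 = 1181.6 kg/min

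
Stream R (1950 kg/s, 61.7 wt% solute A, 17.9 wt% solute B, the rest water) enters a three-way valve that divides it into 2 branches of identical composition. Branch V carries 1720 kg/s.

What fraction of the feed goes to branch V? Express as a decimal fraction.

0.882

Fraction to V = 1720/1950 = 0.8821.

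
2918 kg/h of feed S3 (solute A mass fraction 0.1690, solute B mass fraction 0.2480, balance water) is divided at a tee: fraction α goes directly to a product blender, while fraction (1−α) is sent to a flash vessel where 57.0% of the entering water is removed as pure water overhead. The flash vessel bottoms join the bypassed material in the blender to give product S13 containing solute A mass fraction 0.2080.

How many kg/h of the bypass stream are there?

All 2918×0.169 = 493.14 kg/h of solute A reaches S13, so S13 = 493.14/0.208 = 2370.9 kg/h and vapour = 547.12 kg/h.
The evaporator receives (1−α)·2918 of feed at 0.583 water and removes 0.570 of that water:
0.570×0.583×(1−α)×2918 = 547.12
(1−α) = 547.12/969.68 = 0.5642;  α = 0.4358.
Bypass flow = 0.4358×2918 = 1271.6 kg/h.

1272 kg/h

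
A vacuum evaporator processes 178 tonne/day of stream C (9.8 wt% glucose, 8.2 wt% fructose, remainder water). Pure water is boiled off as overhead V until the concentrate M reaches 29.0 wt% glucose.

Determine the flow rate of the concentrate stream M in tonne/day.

glucose is conserved: 178×0.098 = 17.444 tonne/day all reports to the concentrate.
Concentrate = 17.444/(target fraction) = 60.152 tonne/day.

60.15 tonne/day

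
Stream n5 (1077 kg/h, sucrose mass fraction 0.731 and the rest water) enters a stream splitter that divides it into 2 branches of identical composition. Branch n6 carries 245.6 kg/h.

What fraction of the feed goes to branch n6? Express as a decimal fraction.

0.228

Fraction to n6 = 245.6/1077 = 0.2280.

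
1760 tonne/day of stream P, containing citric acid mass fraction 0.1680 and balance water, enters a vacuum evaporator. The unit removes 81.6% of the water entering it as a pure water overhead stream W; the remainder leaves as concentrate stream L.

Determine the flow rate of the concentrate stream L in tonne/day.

565.1 tonne/day

water entering = 1760×0.832 = 1464.3 tonne/day; overhead removed = 0.816×1464.3 = 1194.9 tonne/day.
Concentrate = 1760 − 1194.9 = 565.11 tonne/day.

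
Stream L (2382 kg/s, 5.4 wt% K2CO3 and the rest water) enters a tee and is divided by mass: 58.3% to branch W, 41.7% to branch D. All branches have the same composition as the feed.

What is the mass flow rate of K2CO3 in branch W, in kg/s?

74.99 kg/s

Branch W total = 0.583×2382 = 1388.7 kg/s.
K2CO3 in W = 0.054×1388.7 = 74.99 kg/s.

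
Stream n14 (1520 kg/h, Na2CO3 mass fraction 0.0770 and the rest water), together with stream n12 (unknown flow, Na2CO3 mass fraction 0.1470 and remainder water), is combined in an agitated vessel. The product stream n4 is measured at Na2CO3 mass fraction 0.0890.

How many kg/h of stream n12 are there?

Let n12 be the unknown flow. Total out = 1520 + n12.
Na2CO3 balance: 117.04 + 0.147·n12 = 0.089·(1520 + n12)
(0.147 − 0.089)·n12 = 0.089×1520 − 117.04 = 18.24
n12 = 18.24 / 0.058 = 314.48 kg/h

314.5 kg/h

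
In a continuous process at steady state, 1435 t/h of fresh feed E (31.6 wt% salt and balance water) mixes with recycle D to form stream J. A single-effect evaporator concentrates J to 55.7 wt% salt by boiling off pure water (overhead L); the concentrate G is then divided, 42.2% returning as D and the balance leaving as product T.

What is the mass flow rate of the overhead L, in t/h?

620.9 t/h

Overall salt balance (none leaves overhead): salt in fresh feed = salt in product, i.e. 1435×0.316 = (1−0.422)·G·0.557.
G = 453.46/(0.557×0.578) = 1408.5 t/h.
Recycle D = 0.422×1408.5 = 594.39 t/h.
Combined feed J = 1435 + 594.39 = 2029.4 t/h.
Overhead L = J − G = 2029.4 − 1408.5 = 620.89 t/h.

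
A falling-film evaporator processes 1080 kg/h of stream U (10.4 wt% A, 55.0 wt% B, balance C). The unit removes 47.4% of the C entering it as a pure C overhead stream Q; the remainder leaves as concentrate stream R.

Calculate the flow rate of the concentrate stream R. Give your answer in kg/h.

902.9 kg/h

C entering = 1080×0.346 = 373.68 kg/h; overhead removed = 0.474×373.68 = 177.12 kg/h.
Concentrate = 1080 − 177.12 = 902.88 kg/h.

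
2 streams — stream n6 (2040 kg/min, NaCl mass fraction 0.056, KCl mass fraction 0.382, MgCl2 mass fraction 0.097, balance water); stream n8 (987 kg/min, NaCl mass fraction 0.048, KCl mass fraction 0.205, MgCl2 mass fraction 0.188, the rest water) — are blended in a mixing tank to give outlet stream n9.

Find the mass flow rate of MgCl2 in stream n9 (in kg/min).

MgCl2 out = MgCl2 in = 2040×0.097 + 987×0.188 = 383.44 kg/min.

383.4 kg/min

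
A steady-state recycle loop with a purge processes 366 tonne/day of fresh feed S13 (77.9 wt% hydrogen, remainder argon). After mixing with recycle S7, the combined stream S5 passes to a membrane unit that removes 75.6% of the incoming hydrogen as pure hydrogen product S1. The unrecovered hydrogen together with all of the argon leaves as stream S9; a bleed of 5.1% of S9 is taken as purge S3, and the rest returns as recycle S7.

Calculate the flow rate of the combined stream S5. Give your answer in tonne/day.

argon enters only via S13 and leaves only via the purge: 366×0.221 = 0.051×(argon in S9), and the membrane unit passes all argon, so argon in S5 = argon in S9 = 1586 tonne/day.
hydrogen in S5: m_A = 366×0.779 + (1−0.051)·(1−0.756)·m_A, so m_A = 285.11/0.7684 = 371.03 tonne/day.
S5 = 371.03 + 1586 = 1957 tonne/day.

1957 tonne/day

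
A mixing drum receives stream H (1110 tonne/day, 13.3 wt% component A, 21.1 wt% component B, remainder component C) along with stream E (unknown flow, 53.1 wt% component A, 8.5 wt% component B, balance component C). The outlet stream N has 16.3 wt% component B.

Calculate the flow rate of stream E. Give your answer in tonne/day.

683.1 tonne/day

Let E be the unknown flow. Total out = 1110 + E.
component B balance: 234.21 + 0.085·E = 0.163·(1110 + E)
(0.085 − 0.163)·E = 0.163×1110 − 234.21 = -53.28
E = -53.28 / -0.078 = 683.08 tonne/day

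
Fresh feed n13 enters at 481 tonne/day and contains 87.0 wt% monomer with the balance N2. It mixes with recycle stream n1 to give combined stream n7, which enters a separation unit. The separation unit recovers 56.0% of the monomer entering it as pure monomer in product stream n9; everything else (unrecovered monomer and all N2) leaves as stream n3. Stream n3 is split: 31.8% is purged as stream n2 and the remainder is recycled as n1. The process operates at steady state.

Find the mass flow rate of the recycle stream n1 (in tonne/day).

313.5 tonne/day

N2 enters only via n13 and leaves only via the purge: 481×0.130 = 0.318×(N2 in n3), and the separation unit passes all N2, so N2 in n7 = N2 in n3 = 196.64 tonne/day.
monomer in n7: m_A = 481×0.870 + (1−0.318)·(1−0.560)·m_A, so m_A = 418.47/0.6999 = 597.88 tonne/day.
n3 = (1−0.560)×597.88 + 196.64 = 459.7 tonne/day.
Recycle n1 = (1−0.318)×459.7 = 313.52 tonne/day.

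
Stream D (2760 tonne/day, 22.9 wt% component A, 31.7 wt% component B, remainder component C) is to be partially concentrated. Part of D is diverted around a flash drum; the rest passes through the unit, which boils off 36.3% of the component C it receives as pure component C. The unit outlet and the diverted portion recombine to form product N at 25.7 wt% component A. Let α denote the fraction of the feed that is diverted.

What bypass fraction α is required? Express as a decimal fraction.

0.339

All 2760×0.229 = 632.04 tonne/day of component A reaches N, so N = 632.04/0.257 = 2459.3 tonne/day and vapour = 300.7 tonne/day.
The evaporator receives (1−α)·2760 of feed at 0.454 component C and removes 0.363 of that component C:
0.363×0.454×(1−α)×2760 = 300.7
(1−α) = 300.7/454.85 = 0.6611;  α = 0.3389.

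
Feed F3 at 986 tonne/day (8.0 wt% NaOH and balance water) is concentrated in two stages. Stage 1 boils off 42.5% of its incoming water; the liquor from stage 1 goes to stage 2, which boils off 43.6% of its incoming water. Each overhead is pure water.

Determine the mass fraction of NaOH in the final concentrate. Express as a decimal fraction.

water in feed = 986×0.920 = 907.12 tonne/day.
After stage 1: water left = (1−0.425)×907.12 = 521.59; stream total = 600.47 tonne/day.
After stage 2: water left = (1−0.436)×521.59 = 294.18; final concentrate = 373.06 tonne/day.
NaOH fraction = 78.88/373.06 = 0.211.

0.211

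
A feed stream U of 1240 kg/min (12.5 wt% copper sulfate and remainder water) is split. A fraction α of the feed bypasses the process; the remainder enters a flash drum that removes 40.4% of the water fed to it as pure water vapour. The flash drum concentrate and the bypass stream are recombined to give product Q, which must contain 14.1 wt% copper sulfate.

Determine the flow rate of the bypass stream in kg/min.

842 kg/min

All 1240×0.125 = 155 kg/min of copper sulfate reaches Q, so Q = 155/0.141 = 1099.3 kg/min and vapour = 140.71 kg/min.
The evaporator receives (1−α)·1240 of feed at 0.875 water and removes 0.404 of that water:
0.404×0.875×(1−α)×1240 = 140.71
(1−α) = 140.71/438.34 = 0.3210;  α = 0.6790.
Bypass flow = 0.6790×1240 = 841.95 kg/min.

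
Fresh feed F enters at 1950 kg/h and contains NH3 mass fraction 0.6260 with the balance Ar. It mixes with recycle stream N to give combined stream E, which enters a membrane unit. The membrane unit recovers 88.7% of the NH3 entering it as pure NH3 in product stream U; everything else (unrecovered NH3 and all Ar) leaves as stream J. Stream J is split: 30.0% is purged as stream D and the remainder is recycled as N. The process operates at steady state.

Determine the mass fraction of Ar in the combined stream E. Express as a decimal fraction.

Ar enters only via F and leaves only via the purge: 1950×0.374 = 0.300×(Ar in J), and the membrane unit passes all Ar, so Ar in E = Ar in J = 2431 kg/h.
NH3 in E: m_A = 1950×0.626 + (1−0.300)·(1−0.887)·m_A, so m_A = 1220.7/0.9209 = 1325.6 kg/h.
E = 1325.6 + 2431 = 3756.6 kg/h.
Ar fraction in E = 2431/3756.6 = 0.6471.

0.6471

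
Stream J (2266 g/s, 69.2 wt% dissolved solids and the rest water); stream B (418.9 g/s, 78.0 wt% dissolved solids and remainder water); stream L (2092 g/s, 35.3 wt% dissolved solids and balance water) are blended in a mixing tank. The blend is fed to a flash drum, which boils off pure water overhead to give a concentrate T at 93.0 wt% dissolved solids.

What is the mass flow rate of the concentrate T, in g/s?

2831 g/s

dissolved solids entering = 2266×0.692 + 418.9×0.780 + 2092×0.353 = 2633.3 g/s.
All dissolved solids reports to T, so T = 2633.3/0.930 = 2831.5 g/s.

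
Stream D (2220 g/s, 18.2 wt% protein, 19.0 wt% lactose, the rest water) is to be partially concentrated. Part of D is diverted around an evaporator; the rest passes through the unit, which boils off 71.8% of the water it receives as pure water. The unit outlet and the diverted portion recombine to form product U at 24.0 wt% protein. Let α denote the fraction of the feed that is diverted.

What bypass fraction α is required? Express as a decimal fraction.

All 2220×0.182 = 404.04 g/s of protein reaches U, so U = 404.04/0.240 = 1683.5 g/s and vapour = 536.5 g/s.
The evaporator receives (1−α)·2220 of feed at 0.628 water and removes 0.718 of that water:
0.718×0.628×(1−α)×2220 = 536.5
(1−α) = 536.5/1001 = 0.5360;  α = 0.4640.

0.464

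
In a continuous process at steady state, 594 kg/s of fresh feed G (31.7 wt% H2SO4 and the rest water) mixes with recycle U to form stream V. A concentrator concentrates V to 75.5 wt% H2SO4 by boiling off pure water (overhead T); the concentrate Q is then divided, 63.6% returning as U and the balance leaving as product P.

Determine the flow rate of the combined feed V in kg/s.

Overall H2SO4 balance (none leaves overhead): H2SO4 in fresh feed = H2SO4 in product, i.e. 594×0.317 = (1−0.636)·Q·0.755.
Q = 188.3/(0.755×0.364) = 685.17 kg/s.
Recycle U = 0.636×685.17 = 435.77 kg/s.
Combined feed V = 594 + 435.77 = 1029.8 kg/s.

1030 kg/s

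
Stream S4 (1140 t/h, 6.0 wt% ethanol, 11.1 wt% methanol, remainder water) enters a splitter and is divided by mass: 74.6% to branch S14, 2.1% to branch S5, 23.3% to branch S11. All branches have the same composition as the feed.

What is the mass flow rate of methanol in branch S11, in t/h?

Branch S11 total = 0.233×1140 = 265.62 t/h.
methanol in S11 = 0.111×265.62 = 29.484 t/h.

29.48 t/h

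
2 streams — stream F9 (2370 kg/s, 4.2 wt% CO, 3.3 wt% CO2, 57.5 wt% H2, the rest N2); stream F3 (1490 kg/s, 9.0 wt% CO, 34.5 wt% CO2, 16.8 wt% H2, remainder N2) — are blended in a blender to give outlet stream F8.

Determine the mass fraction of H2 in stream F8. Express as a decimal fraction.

Total flow out = 2370 + 1490 = 3860 kg/s.
H2 in = 2370×0.575 + 1490×0.168 = 1613.1 kg/s.
H2 mass fraction in F8 = 1613.1/3860 = 0.418.

0.418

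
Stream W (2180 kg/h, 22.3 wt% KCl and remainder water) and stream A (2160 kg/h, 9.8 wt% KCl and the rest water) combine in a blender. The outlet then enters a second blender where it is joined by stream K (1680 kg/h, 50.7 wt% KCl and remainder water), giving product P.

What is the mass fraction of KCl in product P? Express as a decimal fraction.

Overall, product flow = 6020 kg/h.
KCl in = 2180×0.223 + 2160×0.098 + 1680×0.507 = 1549.6 kg/h.
KCl fraction in P = 0.2574.

0.2574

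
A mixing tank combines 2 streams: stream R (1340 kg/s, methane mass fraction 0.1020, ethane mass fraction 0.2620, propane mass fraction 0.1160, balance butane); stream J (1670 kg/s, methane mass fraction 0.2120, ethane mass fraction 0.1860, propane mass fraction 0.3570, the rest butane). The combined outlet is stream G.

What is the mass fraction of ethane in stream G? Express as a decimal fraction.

Total flow out = 1340 + 1670 = 3010 kg/s.
ethane in = 1340×0.262 + 1670×0.186 = 661.7 kg/s.
ethane mass fraction in G = 661.7/3010 = 0.2198.

0.2198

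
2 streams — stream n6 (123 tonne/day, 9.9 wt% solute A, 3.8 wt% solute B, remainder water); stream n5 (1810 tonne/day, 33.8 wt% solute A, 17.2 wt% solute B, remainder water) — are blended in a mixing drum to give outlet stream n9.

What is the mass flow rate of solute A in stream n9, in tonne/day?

624 tonne/day

solute A out = solute A in = 123×0.099 + 1810×0.338 = 623.96 tonne/day.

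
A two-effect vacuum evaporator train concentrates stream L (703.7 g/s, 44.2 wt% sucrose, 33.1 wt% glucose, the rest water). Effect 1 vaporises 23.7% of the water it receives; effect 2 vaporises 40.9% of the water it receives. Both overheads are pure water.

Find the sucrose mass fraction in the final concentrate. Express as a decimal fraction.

0.505

water in feed = 703.7×0.227 = 159.74 g/s.
After stage 1: water left = (1−0.237)×159.74 = 121.88; stream total = 665.84 g/s.
After stage 2: water left = (1−0.409)×121.88 = 72.032; final concentrate = 615.99 g/s.
sucrose fraction = 311.04/615.99 = 0.505.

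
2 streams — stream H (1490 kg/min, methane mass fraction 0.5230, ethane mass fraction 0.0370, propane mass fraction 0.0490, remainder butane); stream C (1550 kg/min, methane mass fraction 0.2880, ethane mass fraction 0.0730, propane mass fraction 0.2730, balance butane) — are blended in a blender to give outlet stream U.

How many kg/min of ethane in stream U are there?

ethane out = ethane in = 1490×0.037 + 1550×0.073 = 168.28 kg/min.

168.3 kg/min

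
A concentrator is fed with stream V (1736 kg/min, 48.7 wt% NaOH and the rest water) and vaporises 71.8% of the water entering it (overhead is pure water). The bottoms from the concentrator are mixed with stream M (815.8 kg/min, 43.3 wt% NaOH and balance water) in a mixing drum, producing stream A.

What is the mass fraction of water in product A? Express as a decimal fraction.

0.3732

Vapour removed = 0.718×0.513×1736 = 639.43 kg/min; concentrate = 1096.6 kg/min.
water reaching the mixer = 251.14 (from concentrate) + 815.8×0.567 = 713.7 kg/min.
Product flow = 1096.6 + 815.8 = 1912.4 kg/min; water fraction = 0.3732.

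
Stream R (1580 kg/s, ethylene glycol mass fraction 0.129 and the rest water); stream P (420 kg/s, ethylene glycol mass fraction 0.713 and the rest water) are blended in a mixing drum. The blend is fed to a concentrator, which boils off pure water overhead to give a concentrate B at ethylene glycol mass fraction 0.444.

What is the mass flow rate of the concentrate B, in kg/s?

1134 kg/s

ethylene glycol entering = 1580×0.129 + 420×0.713 = 503.28 kg/s.
All ethylene glycol reports to B, so B = 503.28/0.444 = 1133.5 kg/s.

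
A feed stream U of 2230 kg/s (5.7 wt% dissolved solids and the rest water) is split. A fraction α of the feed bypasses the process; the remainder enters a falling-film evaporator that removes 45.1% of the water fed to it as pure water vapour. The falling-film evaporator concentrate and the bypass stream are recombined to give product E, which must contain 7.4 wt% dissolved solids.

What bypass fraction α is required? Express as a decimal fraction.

0.460

All 2230×0.057 = 127.11 kg/s of dissolved solids reaches E, so E = 127.11/0.074 = 1717.7 kg/s and vapour = 512.3 kg/s.
The evaporator receives (1−α)·2230 of feed at 0.943 water and removes 0.451 of that water:
0.451×0.943×(1−α)×2230 = 512.3
(1−α) = 512.3/948.4 = 0.5402;  α = 0.4598.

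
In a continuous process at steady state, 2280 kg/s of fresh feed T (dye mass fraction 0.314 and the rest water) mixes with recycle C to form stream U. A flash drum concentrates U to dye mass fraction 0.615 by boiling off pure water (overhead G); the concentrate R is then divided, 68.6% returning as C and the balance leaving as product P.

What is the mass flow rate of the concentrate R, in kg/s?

Overall dye balance (none leaves overhead): dye in fresh feed = dye in product, i.e. 2280×0.314 = (1−0.686)·R·0.615.
R = 715.92/(0.615×0.314) = 3707.3 kg/s.

3707 kg/s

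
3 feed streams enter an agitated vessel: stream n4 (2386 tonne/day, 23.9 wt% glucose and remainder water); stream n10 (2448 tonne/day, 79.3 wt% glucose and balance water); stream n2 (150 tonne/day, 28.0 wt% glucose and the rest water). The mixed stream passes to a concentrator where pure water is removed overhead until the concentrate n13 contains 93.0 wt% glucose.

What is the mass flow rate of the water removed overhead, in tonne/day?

2238 tonne/day

glucose entering = 2386×0.239 + 2448×0.793 + 150×0.280 = 2553.5 tonne/day.
All glucose reports to n13, so n13 = 2553.5/0.930 = 2745.7 tonne/day.
Total feed = 4984 tonne/day; overhead = 4984 − 2745.7 = 2238.3 tonne/day.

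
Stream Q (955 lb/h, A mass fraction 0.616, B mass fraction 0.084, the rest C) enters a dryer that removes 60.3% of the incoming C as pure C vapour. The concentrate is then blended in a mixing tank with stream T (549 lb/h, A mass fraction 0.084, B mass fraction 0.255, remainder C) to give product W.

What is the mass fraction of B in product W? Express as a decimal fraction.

Vapour removed = 0.603×0.300×955 = 172.76 lb/h; concentrate = 782.24 lb/h.
B reaching the mixer = 80.22 (from concentrate) + 549×0.255 = 220.22 lb/h.
Product flow = 782.24 + 549 = 1331.2 lb/h; B fraction = 0.165.

0.165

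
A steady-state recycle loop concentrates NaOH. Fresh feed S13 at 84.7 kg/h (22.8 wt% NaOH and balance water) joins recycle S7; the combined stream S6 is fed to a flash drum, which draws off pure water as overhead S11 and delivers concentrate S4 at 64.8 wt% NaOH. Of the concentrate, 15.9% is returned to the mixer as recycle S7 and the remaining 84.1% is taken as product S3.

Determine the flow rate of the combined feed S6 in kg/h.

90.33 kg/h

Overall NaOH balance (none leaves overhead): NaOH in fresh feed = NaOH in product, i.e. 84.7×0.228 = (1−0.159)·S4·0.648.
S4 = 19.312/(0.648×0.841) = 35.436 kg/h.
Recycle S7 = 0.159×35.436 = 5.6344 kg/h.
Combined feed S6 = 84.7 + 5.6344 = 90.334 kg/h.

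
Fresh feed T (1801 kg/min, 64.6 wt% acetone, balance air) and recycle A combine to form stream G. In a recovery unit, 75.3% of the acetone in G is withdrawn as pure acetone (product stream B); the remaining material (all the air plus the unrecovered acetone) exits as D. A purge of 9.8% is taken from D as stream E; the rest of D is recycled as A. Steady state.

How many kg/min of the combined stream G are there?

air enters only via T and leaves only via the purge: 1801×0.354 = 0.098×(air in D), and the recovery unit passes all air, so air in G = air in D = 6505.7 kg/min.
acetone in G: m_A = 1801×0.646 + (1−0.098)·(1−0.753)·m_A, so m_A = 1163.4/0.7772 = 1497 kg/min.
G = 1497 + 6505.7 = 8002.6 kg/min.

8003 kg/min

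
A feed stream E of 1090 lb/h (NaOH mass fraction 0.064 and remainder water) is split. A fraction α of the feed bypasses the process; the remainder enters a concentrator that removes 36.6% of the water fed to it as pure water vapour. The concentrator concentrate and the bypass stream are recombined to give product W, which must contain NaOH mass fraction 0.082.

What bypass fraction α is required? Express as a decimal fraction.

All 1090×0.064 = 69.76 lb/h of NaOH reaches W, so W = 69.76/0.082 = 850.73 lb/h and vapour = 239.27 lb/h.
The evaporator receives (1−α)·1090 of feed at 0.936 water and removes 0.366 of that water:
0.366×0.936×(1−α)×1090 = 239.27
(1−α) = 239.27/373.41 = 0.6408;  α = 0.3592.

0.359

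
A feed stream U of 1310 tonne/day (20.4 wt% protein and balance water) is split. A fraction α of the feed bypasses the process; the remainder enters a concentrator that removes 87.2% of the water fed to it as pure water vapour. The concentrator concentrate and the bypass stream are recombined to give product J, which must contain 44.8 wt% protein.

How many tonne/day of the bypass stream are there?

282.1 tonne/day

All 1310×0.204 = 267.24 tonne/day of protein reaches J, so J = 267.24/0.448 = 596.52 tonne/day and vapour = 713.48 tonne/day.
The evaporator receives (1−α)·1310 of feed at 0.796 water and removes 0.872 of that water:
0.872×0.796×(1−α)×1310 = 713.48
(1−α) = 713.48/909.29 = 0.7847;  α = 0.2153.
Bypass flow = 0.2153×1310 = 282.09 tonne/day.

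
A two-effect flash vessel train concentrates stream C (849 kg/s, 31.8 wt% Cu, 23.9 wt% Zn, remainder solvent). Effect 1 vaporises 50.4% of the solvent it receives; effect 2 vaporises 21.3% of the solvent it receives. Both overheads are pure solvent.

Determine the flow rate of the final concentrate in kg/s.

619.7 kg/s

solvent in feed = 849×0.443 = 376.11 kg/s.
After stage 1: solvent left = (1−0.504)×376.11 = 186.55; stream total = 659.44 kg/s.
After stage 2: solvent left = (1−0.213)×186.55 = 146.81; final concentrate = 619.71 kg/s.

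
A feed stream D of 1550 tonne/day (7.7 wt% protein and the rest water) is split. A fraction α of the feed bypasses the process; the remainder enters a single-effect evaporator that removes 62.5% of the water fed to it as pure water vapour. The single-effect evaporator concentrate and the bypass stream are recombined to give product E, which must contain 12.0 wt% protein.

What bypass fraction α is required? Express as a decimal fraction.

All 1550×0.077 = 119.35 tonne/day of protein reaches E, so E = 119.35/0.120 = 994.58 tonne/day and vapour = 555.42 tonne/day.
The evaporator receives (1−α)·1550 of feed at 0.923 water and removes 0.625 of that water:
0.625×0.923×(1−α)×1550 = 555.42
(1−α) = 555.42/894.16 = 0.6212;  α = 0.3788.

0.379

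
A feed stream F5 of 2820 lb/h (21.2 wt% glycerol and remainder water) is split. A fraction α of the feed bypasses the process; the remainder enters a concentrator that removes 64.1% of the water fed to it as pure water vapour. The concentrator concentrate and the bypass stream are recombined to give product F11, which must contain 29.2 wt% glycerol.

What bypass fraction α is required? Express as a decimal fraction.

0.458

All 2820×0.212 = 597.84 lb/h of glycerol reaches F11, so F11 = 597.84/0.292 = 2047.4 lb/h and vapour = 772.6 lb/h.
The evaporator receives (1−α)·2820 of feed at 0.788 water and removes 0.641 of that water:
0.641×0.788×(1−α)×2820 = 772.6
(1−α) = 772.6/1424.4 = 0.5424;  α = 0.4576.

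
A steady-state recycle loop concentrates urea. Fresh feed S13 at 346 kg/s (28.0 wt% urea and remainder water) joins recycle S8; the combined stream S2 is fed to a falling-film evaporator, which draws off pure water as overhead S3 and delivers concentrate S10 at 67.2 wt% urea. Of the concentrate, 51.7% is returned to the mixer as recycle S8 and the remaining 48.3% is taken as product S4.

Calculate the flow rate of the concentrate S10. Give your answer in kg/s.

Overall urea balance (none leaves overhead): urea in fresh feed = urea in product, i.e. 346×0.280 = (1−0.517)·S10·0.672.
S10 = 96.88/(0.672×0.483) = 298.48 kg/s.

298.5 kg/s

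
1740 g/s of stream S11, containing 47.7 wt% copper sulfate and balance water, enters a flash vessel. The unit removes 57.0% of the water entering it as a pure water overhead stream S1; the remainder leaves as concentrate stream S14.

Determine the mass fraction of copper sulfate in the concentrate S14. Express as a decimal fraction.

copper sulfate is not removed: 1740×0.477 = 829.98 g/s of copper sulfate enters S14.
water entering = 1740×0.523 = 910.02 g/s; overhead removed = 0.570×910.02 = 518.71 g/s.
Concentrate = 1740 − 518.71 = 1221.3 g/s.
Mass fraction = 829.98/1221.3 = 0.6796.

0.6796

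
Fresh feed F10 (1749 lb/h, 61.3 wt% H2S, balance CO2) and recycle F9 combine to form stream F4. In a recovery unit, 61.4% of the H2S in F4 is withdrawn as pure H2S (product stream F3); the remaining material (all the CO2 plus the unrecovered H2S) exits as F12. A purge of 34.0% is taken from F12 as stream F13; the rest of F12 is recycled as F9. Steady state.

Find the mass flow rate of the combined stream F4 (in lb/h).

3429 lb/h

CO2 enters only via F10 and leaves only via the purge: 1749×0.387 = 0.340×(CO2 in F12), and the recovery unit passes all CO2, so CO2 in F4 = CO2 in F12 = 1990.8 lb/h.
H2S in F4: m_A = 1749×0.613 + (1−0.340)·(1−0.614)·m_A, so m_A = 1072.1/0.7452 = 1438.6 lb/h.
F4 = 1438.6 + 1990.8 = 3429.4 lb/h.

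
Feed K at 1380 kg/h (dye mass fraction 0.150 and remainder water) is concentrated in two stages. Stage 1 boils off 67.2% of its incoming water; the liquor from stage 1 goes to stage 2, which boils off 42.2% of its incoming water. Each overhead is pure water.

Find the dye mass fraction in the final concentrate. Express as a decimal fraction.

water in feed = 1380×0.850 = 1173 kg/h.
After stage 1: water left = (1−0.672)×1173 = 384.74; stream total = 591.74 kg/h.
After stage 2: water left = (1−0.422)×384.74 = 222.38; final concentrate = 429.38 kg/h.
dye fraction = 207/429.38 = 0.482.

0.482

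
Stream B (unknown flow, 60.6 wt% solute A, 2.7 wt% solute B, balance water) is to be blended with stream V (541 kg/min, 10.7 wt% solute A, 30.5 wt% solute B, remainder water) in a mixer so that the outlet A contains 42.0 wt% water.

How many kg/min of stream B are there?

1715 kg/min

Let B be the unknown flow. Total out = 541 + B.
water balance: 318.11 + 0.367·B = 0.420·(541 + B)
(0.367 − 0.420)·B = 0.420×541 − 318.11 = -90.888
B = -90.888 / -0.053 = 1714.9 kg/min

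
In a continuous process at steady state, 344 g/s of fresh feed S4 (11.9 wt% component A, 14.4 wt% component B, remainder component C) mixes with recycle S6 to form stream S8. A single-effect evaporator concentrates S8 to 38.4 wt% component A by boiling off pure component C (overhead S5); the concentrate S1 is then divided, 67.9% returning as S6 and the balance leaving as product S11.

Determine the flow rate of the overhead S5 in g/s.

Overall component A balance (none leaves overhead): component A in fresh feed = component A in product, i.e. 344×0.119 = (1−0.679)·S1·0.384.
S1 = 40.936/(0.384×0.321) = 332.1 g/s.
Recycle S6 = 0.679×332.1 = 225.5 g/s.
Combined feed S8 = 344 + 225.5 = 569.5 g/s.
Overhead S5 = S8 − S1 = 569.5 − 332.1 = 237.4 g/s.

237.4 g/s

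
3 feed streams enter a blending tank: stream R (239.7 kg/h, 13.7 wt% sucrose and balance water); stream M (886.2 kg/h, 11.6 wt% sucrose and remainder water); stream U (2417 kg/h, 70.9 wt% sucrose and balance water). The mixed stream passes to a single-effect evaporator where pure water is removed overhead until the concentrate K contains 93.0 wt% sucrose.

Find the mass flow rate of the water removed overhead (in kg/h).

1554 kg/h

sucrose entering = 239.7×0.137 + 886.2×0.116 + 2417×0.709 = 1849.3 kg/h.
All sucrose reports to K, so K = 1849.3/0.930 = 1988.5 kg/h.
Total feed = 3542.9 kg/h; overhead = 3542.9 − 1988.5 = 1554.4 kg/h.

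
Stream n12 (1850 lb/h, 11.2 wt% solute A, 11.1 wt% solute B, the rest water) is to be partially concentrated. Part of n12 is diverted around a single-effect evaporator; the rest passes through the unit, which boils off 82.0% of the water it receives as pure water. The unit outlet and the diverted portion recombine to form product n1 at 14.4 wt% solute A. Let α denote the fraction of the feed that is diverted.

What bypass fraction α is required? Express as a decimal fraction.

0.651

All 1850×0.112 = 207.2 lb/h of solute A reaches n1, so n1 = 207.2/0.144 = 1438.9 lb/h and vapour = 411.11 lb/h.
The evaporator receives (1−α)·1850 of feed at 0.777 water and removes 0.820 of that water:
0.820×0.777×(1−α)×1850 = 411.11
(1−α) = 411.11/1178.7 = 0.3488;  α = 0.6512.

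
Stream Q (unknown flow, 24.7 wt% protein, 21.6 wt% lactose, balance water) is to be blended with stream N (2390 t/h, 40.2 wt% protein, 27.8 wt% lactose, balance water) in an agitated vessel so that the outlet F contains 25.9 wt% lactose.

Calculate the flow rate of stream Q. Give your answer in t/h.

Let Q be the unknown flow. Total out = 2390 + Q.
lactose balance: 664.42 + 0.216·Q = 0.259·(2390 + Q)
(0.216 − 0.259)·Q = 0.259×2390 − 664.42 = -45.41
Q = -45.41 / -0.043 = 1056 t/h

1056 t/h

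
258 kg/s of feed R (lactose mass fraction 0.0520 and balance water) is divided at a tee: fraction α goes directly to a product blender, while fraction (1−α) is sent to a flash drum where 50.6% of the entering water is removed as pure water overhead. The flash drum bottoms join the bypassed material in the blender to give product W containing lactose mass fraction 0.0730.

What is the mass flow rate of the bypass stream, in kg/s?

103.3 kg/s

All 258×0.052 = 13.416 kg/s of lactose reaches W, so W = 13.416/0.073 = 183.78 kg/s and vapour = 74.219 kg/s.
The evaporator receives (1−α)·258 of feed at 0.948 water and removes 0.506 of that water:
0.506×0.948×(1−α)×258 = 74.219
(1−α) = 74.219/123.76 = 0.5997;  α = 0.4003.
Bypass flow = 0.4003×258 = 103.28 kg/s.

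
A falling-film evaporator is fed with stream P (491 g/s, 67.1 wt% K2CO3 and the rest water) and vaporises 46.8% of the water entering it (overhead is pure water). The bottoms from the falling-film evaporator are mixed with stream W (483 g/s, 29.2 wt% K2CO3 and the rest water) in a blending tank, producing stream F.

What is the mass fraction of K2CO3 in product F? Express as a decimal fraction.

Vapour removed = 0.468×0.329×491 = 75.6 g/s; concentrate = 415.4 g/s.
K2CO3 reaching the mixer = 329.46 (from concentrate) + 483×0.292 = 470.5 g/s.
Product flow = 415.4 + 483 = 898.4 g/s; K2CO3 fraction = 0.524.

0.524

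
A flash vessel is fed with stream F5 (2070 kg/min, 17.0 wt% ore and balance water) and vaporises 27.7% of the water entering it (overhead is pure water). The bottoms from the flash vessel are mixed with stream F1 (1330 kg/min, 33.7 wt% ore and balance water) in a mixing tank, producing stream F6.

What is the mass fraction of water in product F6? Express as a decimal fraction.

0.7264

Vapour removed = 0.277×0.830×2070 = 475.91 kg/min; concentrate = 1594.1 kg/min.
water reaching the mixer = 1242.2 (from concentrate) + 1330×0.663 = 2124 kg/min.
Product flow = 1594.1 + 1330 = 2924.1 kg/min; water fraction = 0.7264.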